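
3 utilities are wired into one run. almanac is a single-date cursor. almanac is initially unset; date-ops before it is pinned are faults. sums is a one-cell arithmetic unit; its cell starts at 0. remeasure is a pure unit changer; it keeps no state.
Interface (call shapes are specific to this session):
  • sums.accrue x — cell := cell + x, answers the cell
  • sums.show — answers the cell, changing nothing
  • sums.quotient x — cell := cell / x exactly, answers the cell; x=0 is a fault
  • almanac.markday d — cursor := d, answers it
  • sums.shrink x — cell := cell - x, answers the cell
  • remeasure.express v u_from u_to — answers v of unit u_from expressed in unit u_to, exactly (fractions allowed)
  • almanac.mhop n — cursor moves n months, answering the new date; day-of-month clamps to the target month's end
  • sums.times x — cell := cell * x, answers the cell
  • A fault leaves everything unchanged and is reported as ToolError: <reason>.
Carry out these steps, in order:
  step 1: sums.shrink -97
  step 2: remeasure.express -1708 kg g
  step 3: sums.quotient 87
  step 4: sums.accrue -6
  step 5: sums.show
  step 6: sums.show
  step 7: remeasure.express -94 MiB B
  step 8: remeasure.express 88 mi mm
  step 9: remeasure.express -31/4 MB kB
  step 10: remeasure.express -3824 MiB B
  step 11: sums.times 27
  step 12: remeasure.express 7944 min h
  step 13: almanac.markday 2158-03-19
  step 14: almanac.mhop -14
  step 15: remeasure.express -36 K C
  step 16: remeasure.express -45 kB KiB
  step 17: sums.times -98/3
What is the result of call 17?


Answer: 124950/29

Derivation:
>>> sums.shrink -97
  97
>>> remeasure.express -1708 kg g
  -1708000
>>> sums.quotient 87
  97/87
>>> sums.accrue -6
  -425/87
>>> sums.show
  -425/87
>>> sums.show
  -425/87
>>> remeasure.express -94 MiB B
  -98566144
>>> remeasure.express 88 mi mm
  141622272
>>> remeasure.express -31/4 MB kB
  -7750
>>> remeasure.express -3824 MiB B
  -4009754624
>>> sums.times 27
  -3825/29
>>> remeasure.express 7944 min h
  662/5
>>> almanac.markday 2158-03-19
  2158-03-19
>>> almanac.mhop -14
  2157-01-19
>>> remeasure.express -36 K C
  -6183/20
>>> remeasure.express -45 kB KiB
  -5625/128
>>> sums.times -98/3
  124950/29


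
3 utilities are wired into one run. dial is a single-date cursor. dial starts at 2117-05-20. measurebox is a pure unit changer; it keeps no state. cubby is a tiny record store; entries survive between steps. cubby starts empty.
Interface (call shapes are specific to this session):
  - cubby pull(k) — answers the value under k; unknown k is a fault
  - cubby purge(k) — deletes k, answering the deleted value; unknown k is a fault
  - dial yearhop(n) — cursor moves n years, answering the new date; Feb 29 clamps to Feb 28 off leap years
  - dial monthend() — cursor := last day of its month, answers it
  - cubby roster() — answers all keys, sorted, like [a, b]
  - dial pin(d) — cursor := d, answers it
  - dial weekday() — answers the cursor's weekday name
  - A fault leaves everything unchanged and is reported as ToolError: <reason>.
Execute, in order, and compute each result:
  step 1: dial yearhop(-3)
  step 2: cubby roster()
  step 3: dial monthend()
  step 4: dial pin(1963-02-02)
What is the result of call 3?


Calling dial yearhop on n=-3, giving 2114-05-20.
Then cubby roster(), yielding [].
I invoke dial monthend, — result: 2114-05-31.
I try dial pin on d=1963-02-02, yielding 1963-02-02.

Answer: 2114-05-31


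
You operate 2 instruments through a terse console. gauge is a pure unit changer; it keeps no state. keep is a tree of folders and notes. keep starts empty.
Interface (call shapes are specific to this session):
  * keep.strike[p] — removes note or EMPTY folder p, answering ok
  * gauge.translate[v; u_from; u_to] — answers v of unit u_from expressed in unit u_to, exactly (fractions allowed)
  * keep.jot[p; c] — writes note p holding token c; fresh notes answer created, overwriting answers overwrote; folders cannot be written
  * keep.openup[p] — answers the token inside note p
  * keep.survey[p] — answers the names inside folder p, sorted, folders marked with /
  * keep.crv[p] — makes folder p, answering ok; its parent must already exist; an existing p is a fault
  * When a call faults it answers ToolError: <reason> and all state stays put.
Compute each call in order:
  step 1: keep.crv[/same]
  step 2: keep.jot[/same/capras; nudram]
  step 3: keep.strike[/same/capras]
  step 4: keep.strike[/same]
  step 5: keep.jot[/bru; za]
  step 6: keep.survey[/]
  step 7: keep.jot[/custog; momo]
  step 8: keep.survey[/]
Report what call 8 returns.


Now I run keep.crv with p='/same': ok.
Using keep.jot with p='/same/capras', c='nudram', and get created.
Next I call keep.strike with p='/same/capras', which returns ok.
Calling keep.strike with p='/same', which returns ok.
Calling keep.jot with p='/bru', c='za', and see created.
I call keep.survey with p='/', giving [bru].
Then keep.jot with p='/custog', c='momo', → created.
I call keep.survey with p='/', yielding [bru, custog].

Answer: [bru, custog]


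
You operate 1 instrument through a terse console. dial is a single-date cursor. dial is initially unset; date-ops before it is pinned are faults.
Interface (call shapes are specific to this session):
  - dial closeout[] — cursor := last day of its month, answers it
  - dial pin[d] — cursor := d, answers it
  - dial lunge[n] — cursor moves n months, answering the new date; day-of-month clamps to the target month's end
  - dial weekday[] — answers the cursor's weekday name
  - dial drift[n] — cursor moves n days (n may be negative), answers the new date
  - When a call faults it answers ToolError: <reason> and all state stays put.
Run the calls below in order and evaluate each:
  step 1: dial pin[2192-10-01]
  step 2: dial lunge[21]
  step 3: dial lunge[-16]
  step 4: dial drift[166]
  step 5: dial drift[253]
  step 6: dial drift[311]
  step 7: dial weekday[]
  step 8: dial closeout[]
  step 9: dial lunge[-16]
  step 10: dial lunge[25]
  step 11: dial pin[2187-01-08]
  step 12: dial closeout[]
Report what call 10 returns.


# dial pin(d→2192-10-01) ~> 2192-10-01
# dial lunge(n→21) ~> 2194-07-01
# dial lunge(n→-16) ~> 2193-03-01
# dial drift(n→166) ~> 2193-08-14
# dial drift(n→253) ~> 2194-04-24
# dial drift(n→311) ~> 2195-03-01
# dial weekday() ~> Sunday
# dial closeout() ~> 2195-03-31
# dial lunge(n→-16) ~> 2193-11-30
# dial lunge(n→25) ~> 2195-12-30
# dial pin(d→2187-01-08) ~> 2187-01-08
# dial closeout() ~> 2187-01-31

Answer: 2195-12-30


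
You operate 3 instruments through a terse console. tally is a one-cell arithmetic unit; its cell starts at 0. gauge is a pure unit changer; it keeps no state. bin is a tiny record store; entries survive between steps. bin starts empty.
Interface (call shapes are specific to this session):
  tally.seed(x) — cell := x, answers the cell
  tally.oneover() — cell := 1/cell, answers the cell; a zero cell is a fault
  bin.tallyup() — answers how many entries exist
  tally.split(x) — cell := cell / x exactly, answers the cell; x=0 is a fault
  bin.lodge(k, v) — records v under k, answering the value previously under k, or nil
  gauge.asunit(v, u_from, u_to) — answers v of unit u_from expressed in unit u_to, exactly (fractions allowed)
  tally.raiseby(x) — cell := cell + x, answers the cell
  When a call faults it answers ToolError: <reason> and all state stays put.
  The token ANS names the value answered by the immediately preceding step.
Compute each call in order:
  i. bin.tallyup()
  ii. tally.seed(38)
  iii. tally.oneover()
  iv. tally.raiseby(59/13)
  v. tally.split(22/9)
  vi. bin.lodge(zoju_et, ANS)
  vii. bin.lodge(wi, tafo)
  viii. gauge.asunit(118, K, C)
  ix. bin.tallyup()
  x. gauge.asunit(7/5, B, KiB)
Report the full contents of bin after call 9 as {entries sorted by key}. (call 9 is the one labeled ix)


Answer: {wi=tafo, zoju_et=1845/988}

Derivation:
// 1. bin.tallyup() ~> 0
// 2. tally.seed(x: 38) ~> 38
// 3. tally.oneover() ~> 1/38
// 4. tally.raiseby(x: 59/13) ~> 2255/494
// 5. tally.split(x: 22/9) ~> 1845/988
// 6. bin.lodge(k: zoju_et, v: ANS) ~> nil
// 7. bin.lodge(k: wi, v: tafo) ~> nil
// 8. gauge.asunit(v: 118, u_from: K, u_to: C) ~> -3103/20
// 9. bin.tallyup() ~> 2
// 10. gauge.asunit(v: 7/5, u_from: B, u_to: KiB) ~> 7/5120


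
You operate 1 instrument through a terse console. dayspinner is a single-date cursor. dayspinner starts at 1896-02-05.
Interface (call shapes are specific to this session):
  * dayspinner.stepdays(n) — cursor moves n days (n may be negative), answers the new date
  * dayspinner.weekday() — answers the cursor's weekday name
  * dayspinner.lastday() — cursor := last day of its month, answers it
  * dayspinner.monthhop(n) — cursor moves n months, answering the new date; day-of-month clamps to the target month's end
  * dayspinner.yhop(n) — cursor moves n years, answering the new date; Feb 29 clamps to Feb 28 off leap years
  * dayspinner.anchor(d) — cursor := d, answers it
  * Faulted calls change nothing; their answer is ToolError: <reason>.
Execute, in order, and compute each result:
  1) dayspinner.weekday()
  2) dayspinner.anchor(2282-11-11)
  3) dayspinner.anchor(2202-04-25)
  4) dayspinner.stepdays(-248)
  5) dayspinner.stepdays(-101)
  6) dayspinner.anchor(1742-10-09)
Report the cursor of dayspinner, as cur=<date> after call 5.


Answer: cur=2201-05-11

Derivation:
I invoke weekday(), and see Wednesday.
I invoke anchor with d: 2282-11-11: 2282-11-11.
Using anchor with d: 2202-04-25, — result: 2202-04-25.
Then stepdays with n: -248, and get 2201-08-20.
I invoke stepdays with n: -101, yielding 2201-05-11.
Calling anchor with d: 1742-10-09: 1742-10-09.


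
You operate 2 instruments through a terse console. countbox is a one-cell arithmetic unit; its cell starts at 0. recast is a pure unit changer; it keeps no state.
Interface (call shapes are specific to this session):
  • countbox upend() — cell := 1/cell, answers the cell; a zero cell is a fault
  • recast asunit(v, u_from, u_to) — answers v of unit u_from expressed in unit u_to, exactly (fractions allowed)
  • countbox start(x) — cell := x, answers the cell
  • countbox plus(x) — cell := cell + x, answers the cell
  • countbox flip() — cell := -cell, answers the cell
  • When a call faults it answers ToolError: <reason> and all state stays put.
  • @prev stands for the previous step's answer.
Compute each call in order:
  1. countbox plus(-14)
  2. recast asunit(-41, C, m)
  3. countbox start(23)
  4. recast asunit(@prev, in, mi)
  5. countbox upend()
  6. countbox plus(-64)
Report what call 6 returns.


Answer: -1471/23

Derivation:
% 1. countbox plus(x→-14) -> -14
% 2. recast asunit(v→-41, u_from→C, u_to→m) -> ToolError: incompatible units
% 3. countbox start(x→23) -> 23
% 4. recast asunit(v→@prev, u_from→in, u_to→mi) -> 23/63360
% 5. countbox upend() -> 1/23
% 6. countbox plus(x→-64) -> -1471/23


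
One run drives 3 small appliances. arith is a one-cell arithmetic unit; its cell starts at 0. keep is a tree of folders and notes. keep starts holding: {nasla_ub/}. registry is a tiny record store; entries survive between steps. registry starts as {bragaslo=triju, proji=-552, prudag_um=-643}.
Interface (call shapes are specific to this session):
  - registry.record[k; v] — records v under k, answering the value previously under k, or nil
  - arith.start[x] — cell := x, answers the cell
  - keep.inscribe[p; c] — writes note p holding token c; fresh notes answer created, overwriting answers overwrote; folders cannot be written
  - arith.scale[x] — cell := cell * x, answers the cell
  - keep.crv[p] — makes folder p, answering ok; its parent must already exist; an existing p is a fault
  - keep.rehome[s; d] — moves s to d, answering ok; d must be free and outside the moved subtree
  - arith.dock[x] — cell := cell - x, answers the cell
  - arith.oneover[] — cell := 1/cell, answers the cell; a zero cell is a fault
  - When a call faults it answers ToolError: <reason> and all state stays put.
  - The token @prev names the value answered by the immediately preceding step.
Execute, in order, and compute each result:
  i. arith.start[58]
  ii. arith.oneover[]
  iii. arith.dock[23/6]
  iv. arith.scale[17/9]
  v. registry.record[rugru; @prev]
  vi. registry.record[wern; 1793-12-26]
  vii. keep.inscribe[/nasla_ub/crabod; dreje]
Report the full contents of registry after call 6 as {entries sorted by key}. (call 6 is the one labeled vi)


Answer: {bragaslo=triju, proji=-552, prudag_um=-643, rugru=-5644/783, wern=1793-12-26}

Derivation:
Do: start[x=58]
See: 58
Do: oneover[]
See: 1/58
Do: dock[x=23/6]
See: -332/87
Do: scale[x=17/9]
See: -5644/783
Do: record[k=rugru; v=@prev]
See: nil
Do: record[k=wern; v=1793-12-26]
See: nil
Do: inscribe[p=/nasla_ub/crabod; c=dreje]
See: created


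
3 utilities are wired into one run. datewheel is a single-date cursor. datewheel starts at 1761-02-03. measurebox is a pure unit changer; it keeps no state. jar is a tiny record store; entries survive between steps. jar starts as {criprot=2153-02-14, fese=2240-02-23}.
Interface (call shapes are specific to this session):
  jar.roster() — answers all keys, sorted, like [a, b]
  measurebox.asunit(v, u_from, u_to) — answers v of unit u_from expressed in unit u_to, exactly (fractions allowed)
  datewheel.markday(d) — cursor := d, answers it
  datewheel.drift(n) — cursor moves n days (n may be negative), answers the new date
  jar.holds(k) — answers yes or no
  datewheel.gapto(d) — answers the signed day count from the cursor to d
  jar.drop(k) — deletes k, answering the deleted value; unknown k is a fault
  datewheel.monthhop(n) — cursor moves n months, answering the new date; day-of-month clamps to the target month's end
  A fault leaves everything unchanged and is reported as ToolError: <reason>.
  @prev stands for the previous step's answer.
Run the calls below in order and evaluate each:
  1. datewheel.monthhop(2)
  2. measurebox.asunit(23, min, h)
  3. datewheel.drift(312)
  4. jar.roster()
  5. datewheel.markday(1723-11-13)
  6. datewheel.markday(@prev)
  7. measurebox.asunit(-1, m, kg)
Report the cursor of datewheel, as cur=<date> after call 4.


Answer: cur=1762-02-09

Derivation:
→ monthhop(2)
← 1761-04-03
→ asunit(23, min, h)
← 23/60
→ drift(312)
← 1762-02-09
→ roster()
← [criprot, fese]
→ markday(1723-11-13)
← 1723-11-13
→ markday(@prev)
← 1723-11-13
→ asunit(-1, m, kg)
← ToolError: incompatible units


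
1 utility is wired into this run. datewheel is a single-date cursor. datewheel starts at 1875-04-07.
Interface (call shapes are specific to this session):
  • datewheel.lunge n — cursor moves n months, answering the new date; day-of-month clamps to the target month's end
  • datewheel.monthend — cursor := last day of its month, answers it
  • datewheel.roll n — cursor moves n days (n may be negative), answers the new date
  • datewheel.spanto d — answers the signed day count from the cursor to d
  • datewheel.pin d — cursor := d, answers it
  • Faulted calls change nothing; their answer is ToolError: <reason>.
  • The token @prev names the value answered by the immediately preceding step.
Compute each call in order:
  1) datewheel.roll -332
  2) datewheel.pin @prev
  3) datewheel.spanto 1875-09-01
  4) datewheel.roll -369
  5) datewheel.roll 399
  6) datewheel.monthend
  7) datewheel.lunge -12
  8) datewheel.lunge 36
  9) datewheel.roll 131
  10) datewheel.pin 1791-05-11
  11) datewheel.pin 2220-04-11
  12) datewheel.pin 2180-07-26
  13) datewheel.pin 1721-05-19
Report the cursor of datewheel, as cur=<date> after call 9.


Answer: cur=1876-11-08

Derivation:
==> datewheel.roll(n='-332')
<== 1874-05-10
==> datewheel.pin(d='@prev')
<== 1874-05-10
==> datewheel.spanto(d='1875-09-01')
<== 479
==> datewheel.roll(n='-369')
<== 1873-05-06
==> datewheel.roll(n='399')
<== 1874-06-09
==> datewheel.monthend()
<== 1874-06-30
==> datewheel.lunge(n='-12')
<== 1873-06-30
==> datewheel.lunge(n='36')
<== 1876-06-30
==> datewheel.roll(n='131')
<== 1876-11-08
==> datewheel.pin(d='1791-05-11')
<== 1791-05-11
==> datewheel.pin(d='2220-04-11')
<== 2220-04-11
==> datewheel.pin(d='2180-07-26')
<== 2180-07-26
==> datewheel.pin(d='1721-05-19')
<== 1721-05-19


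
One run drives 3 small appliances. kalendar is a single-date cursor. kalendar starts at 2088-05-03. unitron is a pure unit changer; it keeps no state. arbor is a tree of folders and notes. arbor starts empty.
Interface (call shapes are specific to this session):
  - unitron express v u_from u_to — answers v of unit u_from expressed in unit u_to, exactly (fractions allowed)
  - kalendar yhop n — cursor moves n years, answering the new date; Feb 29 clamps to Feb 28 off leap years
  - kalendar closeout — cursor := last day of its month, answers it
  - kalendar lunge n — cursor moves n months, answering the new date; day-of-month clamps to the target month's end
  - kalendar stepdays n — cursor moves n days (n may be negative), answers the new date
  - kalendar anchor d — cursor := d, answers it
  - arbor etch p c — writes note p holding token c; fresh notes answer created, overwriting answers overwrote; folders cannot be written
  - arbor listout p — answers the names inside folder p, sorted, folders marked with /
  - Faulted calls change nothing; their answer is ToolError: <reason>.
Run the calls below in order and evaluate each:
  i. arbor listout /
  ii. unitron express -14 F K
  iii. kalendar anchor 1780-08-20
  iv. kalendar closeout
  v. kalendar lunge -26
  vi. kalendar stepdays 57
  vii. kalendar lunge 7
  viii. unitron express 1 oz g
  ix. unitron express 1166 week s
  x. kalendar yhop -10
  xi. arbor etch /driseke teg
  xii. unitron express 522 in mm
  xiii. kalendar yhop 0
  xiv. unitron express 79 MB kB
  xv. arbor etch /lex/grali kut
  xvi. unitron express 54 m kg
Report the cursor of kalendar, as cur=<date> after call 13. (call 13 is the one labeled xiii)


% arbor listout p→/
[out] []
% unitron express v→-14 u_from→F u_to→K
[out] 44567/180
% kalendar anchor d→1780-08-20
[out] 1780-08-20
% kalendar closeout
[out] 1780-08-31
% kalendar lunge n→-26
[out] 1778-06-30
% kalendar stepdays n→57
[out] 1778-08-26
% kalendar lunge n→7
[out] 1779-03-26
% unitron express v→1 u_from→oz u_to→g
[out] 45359237/1600000
% unitron express v→1166 u_from→week u_to→s
[out] 705196800
% kalendar yhop n→-10
[out] 1769-03-26
% arbor etch p→/driseke c→teg
[out] created
% unitron express v→522 u_from→in u_to→mm
[out] 66294/5
% kalendar yhop n→0
[out] 1769-03-26
% unitron express v→79 u_from→MB u_to→kB
[out] 79000
% arbor etch p→/lex/grali c→kut
[out] ToolError: no parent
% unitron express v→54 u_from→m u_to→kg
[out] ToolError: incompatible units

Answer: cur=1769-03-26


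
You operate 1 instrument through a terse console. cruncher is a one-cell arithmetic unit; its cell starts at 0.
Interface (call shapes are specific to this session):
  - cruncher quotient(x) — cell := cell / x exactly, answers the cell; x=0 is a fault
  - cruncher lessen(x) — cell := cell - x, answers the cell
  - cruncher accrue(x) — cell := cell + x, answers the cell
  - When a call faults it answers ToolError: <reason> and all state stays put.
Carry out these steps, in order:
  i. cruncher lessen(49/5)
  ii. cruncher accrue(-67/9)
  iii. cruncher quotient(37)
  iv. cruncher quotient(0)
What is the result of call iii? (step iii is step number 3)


Answer: -776/1665

Derivation:
-- 1. cruncher lessen(x→49/5) : -49/5
-- 2. cruncher accrue(x→-67/9) : -776/45
-- 3. cruncher quotient(x→37) : -776/1665
-- 4. cruncher quotient(x→0) : ToolError: division by zero


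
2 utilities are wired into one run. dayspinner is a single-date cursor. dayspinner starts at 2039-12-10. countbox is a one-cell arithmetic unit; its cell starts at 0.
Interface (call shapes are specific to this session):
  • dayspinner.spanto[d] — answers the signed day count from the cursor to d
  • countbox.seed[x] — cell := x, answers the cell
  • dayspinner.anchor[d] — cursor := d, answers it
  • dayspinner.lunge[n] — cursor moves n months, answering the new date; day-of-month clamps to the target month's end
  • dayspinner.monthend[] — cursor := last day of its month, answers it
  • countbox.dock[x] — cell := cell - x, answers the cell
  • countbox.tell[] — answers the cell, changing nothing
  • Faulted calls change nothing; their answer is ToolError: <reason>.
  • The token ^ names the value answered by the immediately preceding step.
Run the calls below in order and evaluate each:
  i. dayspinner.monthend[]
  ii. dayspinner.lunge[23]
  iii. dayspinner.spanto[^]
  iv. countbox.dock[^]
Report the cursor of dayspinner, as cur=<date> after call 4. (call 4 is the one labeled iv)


Act: dayspinner.monthend[]
Obs: 2039-12-31
Act: dayspinner.lunge[23]
Obs: 2041-11-30
Act: dayspinner.spanto[^]
Obs: 0
Act: countbox.dock[^]
Obs: 0

Answer: cur=2041-11-30


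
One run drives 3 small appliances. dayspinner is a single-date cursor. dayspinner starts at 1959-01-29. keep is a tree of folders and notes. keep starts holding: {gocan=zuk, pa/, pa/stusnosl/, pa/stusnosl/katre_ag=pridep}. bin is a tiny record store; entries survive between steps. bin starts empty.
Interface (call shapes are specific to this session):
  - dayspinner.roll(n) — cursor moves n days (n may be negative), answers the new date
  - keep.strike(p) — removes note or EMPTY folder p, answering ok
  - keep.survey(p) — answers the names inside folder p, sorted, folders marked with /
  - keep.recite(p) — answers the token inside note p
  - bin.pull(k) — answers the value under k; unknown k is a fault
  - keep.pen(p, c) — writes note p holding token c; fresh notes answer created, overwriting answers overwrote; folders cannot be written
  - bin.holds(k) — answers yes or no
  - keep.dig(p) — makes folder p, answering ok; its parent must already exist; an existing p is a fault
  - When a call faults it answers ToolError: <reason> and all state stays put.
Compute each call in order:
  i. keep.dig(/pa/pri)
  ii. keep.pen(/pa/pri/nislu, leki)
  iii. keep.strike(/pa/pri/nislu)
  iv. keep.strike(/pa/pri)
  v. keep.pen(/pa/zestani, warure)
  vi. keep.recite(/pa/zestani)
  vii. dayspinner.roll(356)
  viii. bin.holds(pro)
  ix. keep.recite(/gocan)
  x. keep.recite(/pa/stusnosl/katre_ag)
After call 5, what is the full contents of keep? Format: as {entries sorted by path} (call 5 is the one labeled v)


;; keep.dig(p='/pa/pri') : ok
;; keep.pen(p='/pa/pri/nislu', c='leki') : created
;; keep.strike(p='/pa/pri/nislu') : ok
;; keep.strike(p='/pa/pri') : ok
;; keep.pen(p='/pa/zestani', c='warure') : created
;; keep.recite(p='/pa/zestani') : warure
;; dayspinner.roll(n='356') : 1960-01-20
;; bin.holds(k='pro') : no
;; keep.recite(p='/gocan') : zuk
;; keep.recite(p='/pa/stusnosl/katre_ag') : pridep

Answer: {gocan=zuk, pa/, pa/stusnosl/, pa/stusnosl/katre_ag=pridep, pa/zestani=warure}


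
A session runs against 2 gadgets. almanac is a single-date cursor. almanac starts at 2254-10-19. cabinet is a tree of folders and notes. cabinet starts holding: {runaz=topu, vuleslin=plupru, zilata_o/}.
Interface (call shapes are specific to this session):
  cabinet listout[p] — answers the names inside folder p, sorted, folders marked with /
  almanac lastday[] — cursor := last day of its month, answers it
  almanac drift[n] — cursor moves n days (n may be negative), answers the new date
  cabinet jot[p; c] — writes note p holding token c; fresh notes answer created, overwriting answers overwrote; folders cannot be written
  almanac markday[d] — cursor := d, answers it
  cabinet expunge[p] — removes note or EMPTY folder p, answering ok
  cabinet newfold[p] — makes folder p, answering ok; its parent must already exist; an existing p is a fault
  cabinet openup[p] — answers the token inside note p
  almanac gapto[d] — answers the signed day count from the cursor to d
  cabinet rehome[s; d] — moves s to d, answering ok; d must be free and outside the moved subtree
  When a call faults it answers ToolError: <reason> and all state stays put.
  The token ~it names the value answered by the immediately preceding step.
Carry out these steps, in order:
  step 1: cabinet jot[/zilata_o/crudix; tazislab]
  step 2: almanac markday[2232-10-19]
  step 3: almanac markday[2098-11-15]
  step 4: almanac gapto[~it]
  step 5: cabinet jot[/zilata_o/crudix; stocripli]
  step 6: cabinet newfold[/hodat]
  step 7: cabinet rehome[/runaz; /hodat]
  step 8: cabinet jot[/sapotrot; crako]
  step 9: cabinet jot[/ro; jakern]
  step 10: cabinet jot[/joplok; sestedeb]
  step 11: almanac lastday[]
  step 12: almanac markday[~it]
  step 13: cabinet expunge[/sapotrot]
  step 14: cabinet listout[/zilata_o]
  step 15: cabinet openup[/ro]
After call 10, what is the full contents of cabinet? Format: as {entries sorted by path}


Answer: {hodat/, joplok=sestedeb, ro=jakern, runaz=topu, sapotrot=crako, vuleslin=plupru, zilata_o/, zilata_o/crudix=stocripli}

Derivation:
CALL cabinet jot[p→/zilata_o/crudix; c→tazislab]
RET  created
CALL almanac markday[d→2232-10-19]
RET  2232-10-19
CALL almanac markday[d→2098-11-15]
RET  2098-11-15
CALL almanac gapto[d→~it]
RET  0
CALL cabinet jot[p→/zilata_o/crudix; c→stocripli]
RET  overwrote
CALL cabinet newfold[p→/hodat]
RET  ok
CALL cabinet rehome[s→/runaz; d→/hodat]
RET  ToolError: exists
CALL cabinet jot[p→/sapotrot; c→crako]
RET  created
CALL cabinet jot[p→/ro; c→jakern]
RET  created
CALL cabinet jot[p→/joplok; c→sestedeb]
RET  created
CALL almanac lastday[]
RET  2098-11-30
CALL almanac markday[d→~it]
RET  2098-11-30
CALL cabinet expunge[p→/sapotrot]
RET  ok
CALL cabinet listout[p→/zilata_o]
RET  [crudix]
CALL cabinet openup[p→/ro]
RET  jakern


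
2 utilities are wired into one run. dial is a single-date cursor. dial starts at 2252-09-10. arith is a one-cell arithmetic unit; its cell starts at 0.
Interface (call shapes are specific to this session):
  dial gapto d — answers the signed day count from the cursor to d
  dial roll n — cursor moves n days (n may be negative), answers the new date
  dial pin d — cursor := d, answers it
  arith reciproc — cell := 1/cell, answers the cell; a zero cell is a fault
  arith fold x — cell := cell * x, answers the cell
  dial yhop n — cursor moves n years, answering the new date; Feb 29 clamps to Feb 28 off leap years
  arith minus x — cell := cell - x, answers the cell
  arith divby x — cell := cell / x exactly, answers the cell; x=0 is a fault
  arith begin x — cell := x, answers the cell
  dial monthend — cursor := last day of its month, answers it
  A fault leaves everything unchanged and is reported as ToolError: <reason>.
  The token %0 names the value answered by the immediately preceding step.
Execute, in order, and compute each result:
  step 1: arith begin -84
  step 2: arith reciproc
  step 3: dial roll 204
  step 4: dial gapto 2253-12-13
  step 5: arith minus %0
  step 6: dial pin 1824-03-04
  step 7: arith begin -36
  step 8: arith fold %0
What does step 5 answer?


→ arith begin(-84)
← -84
→ arith reciproc()
← -1/84
→ dial roll(204)
← 2253-04-02
→ dial gapto(2253-12-13)
← 255
→ arith minus(%0)
← -21421/84
→ dial pin(1824-03-04)
← 1824-03-04
→ arith begin(-36)
← -36
→ arith fold(%0)
← 1296

Answer: -21421/84


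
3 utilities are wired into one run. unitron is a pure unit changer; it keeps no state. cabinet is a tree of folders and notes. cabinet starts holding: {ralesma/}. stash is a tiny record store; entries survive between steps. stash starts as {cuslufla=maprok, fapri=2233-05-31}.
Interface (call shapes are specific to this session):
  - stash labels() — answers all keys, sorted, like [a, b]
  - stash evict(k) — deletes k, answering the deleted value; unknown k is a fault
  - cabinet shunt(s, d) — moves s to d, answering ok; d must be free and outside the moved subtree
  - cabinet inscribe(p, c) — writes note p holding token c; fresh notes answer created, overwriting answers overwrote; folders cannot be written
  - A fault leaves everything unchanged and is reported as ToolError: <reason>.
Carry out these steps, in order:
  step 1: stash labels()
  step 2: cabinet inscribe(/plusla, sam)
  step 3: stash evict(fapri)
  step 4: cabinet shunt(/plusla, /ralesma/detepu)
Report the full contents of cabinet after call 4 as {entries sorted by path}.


I run stash labels, and get [cuslufla, fapri].
Then cabinet inscribe using /plusla, sam, and get created.
I invoke stash evict using fapri, yielding 2233-05-31.
Now I run cabinet shunt using /plusla, /ralesma/detepu, and get ok.

Answer: {ralesma/, ralesma/detepu=sam}


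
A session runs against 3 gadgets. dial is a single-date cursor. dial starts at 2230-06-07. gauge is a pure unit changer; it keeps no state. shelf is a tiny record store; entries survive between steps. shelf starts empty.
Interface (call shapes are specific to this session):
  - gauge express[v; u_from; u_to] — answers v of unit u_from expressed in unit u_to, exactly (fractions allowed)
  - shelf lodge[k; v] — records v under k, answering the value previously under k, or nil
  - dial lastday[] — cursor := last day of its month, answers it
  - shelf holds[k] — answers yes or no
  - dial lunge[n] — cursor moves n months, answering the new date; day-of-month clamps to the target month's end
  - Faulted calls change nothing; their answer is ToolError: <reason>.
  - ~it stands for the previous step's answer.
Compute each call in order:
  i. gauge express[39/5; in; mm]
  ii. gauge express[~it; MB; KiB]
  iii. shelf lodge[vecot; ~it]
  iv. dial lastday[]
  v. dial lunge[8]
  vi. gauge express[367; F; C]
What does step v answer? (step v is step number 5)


Answer: 2231-02-28

Derivation:
> gauge express 39/5 in mm
= 4953/25
> gauge express ~it MB KiB
= 3095625/16
> shelf lodge vecot ~it
= nil
> dial lastday
= 2230-06-30
> dial lunge 8
= 2231-02-28
> gauge express 367 F C
= 1675/9


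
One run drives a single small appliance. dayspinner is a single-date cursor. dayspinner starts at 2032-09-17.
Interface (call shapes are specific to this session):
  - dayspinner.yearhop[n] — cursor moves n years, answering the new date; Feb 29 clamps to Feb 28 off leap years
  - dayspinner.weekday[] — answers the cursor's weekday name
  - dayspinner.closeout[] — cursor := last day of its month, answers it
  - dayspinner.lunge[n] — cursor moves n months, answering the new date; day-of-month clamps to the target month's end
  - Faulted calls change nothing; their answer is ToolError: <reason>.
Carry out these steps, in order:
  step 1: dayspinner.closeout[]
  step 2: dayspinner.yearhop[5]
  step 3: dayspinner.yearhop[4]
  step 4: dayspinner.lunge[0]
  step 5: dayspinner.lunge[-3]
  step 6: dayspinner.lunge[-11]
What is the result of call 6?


% dayspinner.closeout
[out] 2032-09-30
% dayspinner.yearhop 5
[out] 2037-09-30
% dayspinner.yearhop 4
[out] 2041-09-30
% dayspinner.lunge 0
[out] 2041-09-30
% dayspinner.lunge -3
[out] 2041-06-30
% dayspinner.lunge -11
[out] 2040-07-30

Answer: 2040-07-30


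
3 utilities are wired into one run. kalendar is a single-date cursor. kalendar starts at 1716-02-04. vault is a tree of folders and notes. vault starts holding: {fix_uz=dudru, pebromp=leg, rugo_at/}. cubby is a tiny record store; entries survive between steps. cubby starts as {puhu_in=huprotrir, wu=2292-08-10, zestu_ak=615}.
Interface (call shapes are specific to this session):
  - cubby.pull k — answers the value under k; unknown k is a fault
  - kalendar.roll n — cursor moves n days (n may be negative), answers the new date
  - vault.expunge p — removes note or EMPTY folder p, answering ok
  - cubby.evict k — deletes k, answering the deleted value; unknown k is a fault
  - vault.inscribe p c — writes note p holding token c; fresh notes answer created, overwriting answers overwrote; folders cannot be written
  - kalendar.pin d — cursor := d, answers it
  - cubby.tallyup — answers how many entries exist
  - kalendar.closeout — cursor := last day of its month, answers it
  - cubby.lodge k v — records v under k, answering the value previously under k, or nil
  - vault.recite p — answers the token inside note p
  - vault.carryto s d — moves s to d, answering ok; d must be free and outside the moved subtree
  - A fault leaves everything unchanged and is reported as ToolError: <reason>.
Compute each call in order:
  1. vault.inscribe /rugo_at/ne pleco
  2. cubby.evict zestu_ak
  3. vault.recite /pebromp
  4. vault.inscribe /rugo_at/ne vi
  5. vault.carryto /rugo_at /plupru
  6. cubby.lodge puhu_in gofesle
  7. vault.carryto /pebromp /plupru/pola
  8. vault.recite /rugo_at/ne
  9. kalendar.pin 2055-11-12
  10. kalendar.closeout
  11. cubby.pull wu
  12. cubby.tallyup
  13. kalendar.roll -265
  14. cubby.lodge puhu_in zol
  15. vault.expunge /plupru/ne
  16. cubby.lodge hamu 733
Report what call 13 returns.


Answer: 2055-03-10

Derivation:
==> vault.inscribe(p: /rugo_at/ne, c: pleco)
<== created
==> cubby.evict(k: zestu_ak)
<== 615
==> vault.recite(p: /pebromp)
<== leg
==> vault.inscribe(p: /rugo_at/ne, c: vi)
<== overwrote
==> vault.carryto(s: /rugo_at, d: /plupru)
<== ok
==> cubby.lodge(k: puhu_in, v: gofesle)
<== huprotrir
==> vault.carryto(s: /pebromp, d: /plupru/pola)
<== ok
==> vault.recite(p: /rugo_at/ne)
<== ToolError: not found
==> kalendar.pin(d: 2055-11-12)
<== 2055-11-12
==> kalendar.closeout()
<== 2055-11-30
==> cubby.pull(k: wu)
<== 2292-08-10
==> cubby.tallyup()
<== 2
==> kalendar.roll(n: -265)
<== 2055-03-10
==> cubby.lodge(k: puhu_in, v: zol)
<== gofesle
==> vault.expunge(p: /plupru/ne)
<== ok
==> cubby.lodge(k: hamu, v: 733)
<== nil


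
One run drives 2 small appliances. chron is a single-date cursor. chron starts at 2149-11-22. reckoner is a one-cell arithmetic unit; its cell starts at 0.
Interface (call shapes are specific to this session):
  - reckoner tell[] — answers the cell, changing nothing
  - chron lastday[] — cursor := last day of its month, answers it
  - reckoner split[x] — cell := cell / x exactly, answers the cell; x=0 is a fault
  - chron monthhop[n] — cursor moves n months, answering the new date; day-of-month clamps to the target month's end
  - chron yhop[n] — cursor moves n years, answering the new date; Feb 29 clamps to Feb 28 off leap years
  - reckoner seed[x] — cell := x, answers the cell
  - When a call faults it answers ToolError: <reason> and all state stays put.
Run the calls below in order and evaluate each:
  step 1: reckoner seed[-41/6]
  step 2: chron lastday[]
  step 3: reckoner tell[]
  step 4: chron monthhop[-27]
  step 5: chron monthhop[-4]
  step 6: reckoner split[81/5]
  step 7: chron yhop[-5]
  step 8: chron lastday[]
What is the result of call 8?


Answer: 2142-04-30

Derivation:
Next I call reckoner seed with x→-41/6: -41/6.
I invoke chron lastday(), → 2149-11-30.
I invoke reckoner tell(), giving -41/6.
I try chron monthhop with n→-27, and see 2147-08-30.
I call chron monthhop with n→-4, yielding 2147-04-30.
Now I run reckoner split with x→81/5, and observe -205/486.
Next I call chron yhop with n→-5, giving 2142-04-30.
Then chron lastday(), giving 2142-04-30.


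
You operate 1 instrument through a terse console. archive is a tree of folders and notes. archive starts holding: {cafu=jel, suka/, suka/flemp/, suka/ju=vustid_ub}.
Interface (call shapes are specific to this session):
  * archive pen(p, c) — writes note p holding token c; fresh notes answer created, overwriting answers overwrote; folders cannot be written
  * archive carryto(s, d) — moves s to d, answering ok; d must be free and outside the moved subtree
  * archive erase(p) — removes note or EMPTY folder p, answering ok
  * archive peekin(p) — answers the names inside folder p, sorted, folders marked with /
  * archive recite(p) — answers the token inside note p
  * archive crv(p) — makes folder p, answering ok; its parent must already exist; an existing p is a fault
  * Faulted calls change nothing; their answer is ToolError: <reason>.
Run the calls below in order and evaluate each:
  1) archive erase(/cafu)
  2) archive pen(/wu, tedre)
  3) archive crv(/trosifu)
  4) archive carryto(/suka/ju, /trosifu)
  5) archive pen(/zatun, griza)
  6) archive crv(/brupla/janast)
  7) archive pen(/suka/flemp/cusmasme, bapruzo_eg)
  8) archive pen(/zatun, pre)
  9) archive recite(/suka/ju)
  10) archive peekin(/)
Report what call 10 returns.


# archive erase(p: /cafu) == ok
# archive pen(p: /wu, c: tedre) == created
# archive crv(p: /trosifu) == ok
# archive carryto(s: /suka/ju, d: /trosifu) == ToolError: exists
# archive pen(p: /zatun, c: griza) == created
# archive crv(p: /brupla/janast) == ToolError: no parent
# archive pen(p: /suka/flemp/cusmasme, c: bapruzo_eg) == created
# archive pen(p: /zatun, c: pre) == overwrote
# archive recite(p: /suka/ju) == vustid_ub
# archive peekin(p: /) == [suka/, trosifu/, wu, zatun]

Answer: [suka/, trosifu/, wu, zatun]


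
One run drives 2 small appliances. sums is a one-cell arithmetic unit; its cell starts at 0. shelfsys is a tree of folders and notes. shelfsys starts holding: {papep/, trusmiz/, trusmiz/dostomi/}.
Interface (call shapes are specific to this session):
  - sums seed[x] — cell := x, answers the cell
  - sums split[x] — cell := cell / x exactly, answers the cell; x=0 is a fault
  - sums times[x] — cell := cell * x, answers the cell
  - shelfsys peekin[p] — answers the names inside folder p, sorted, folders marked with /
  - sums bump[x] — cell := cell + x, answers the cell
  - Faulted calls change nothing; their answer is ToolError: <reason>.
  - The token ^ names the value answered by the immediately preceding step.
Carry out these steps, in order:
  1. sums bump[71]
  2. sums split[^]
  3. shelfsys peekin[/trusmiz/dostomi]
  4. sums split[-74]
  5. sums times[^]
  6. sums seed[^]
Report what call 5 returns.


==> sums bump(x: 71)
<== 71
==> sums split(x: ^)
<== 1
==> shelfsys peekin(p: /trusmiz/dostomi)
<== []
==> sums split(x: -74)
<== -1/74
==> sums times(x: ^)
<== 1/5476
==> sums seed(x: ^)
<== 1/5476

Answer: 1/5476


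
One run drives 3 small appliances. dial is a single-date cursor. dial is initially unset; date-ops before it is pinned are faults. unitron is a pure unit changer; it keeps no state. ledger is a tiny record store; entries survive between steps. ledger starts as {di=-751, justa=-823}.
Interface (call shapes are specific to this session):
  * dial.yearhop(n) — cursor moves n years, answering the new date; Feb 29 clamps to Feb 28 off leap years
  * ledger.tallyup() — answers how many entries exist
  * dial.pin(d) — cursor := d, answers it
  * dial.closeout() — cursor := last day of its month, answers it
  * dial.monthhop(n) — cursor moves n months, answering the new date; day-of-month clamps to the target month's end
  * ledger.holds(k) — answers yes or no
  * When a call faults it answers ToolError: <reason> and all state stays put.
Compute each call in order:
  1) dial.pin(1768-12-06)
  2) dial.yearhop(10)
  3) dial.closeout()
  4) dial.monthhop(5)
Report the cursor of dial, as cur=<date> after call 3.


I call dial.pin on d=1768-12-06, and see 1768-12-06.
Invoking dial.yearhop on n=10, which returns 1778-12-06.
Invoking dial.closeout(), and observe 1778-12-31.
Calling dial.monthhop on n=5, and get 1779-05-31.

Answer: cur=1778-12-31


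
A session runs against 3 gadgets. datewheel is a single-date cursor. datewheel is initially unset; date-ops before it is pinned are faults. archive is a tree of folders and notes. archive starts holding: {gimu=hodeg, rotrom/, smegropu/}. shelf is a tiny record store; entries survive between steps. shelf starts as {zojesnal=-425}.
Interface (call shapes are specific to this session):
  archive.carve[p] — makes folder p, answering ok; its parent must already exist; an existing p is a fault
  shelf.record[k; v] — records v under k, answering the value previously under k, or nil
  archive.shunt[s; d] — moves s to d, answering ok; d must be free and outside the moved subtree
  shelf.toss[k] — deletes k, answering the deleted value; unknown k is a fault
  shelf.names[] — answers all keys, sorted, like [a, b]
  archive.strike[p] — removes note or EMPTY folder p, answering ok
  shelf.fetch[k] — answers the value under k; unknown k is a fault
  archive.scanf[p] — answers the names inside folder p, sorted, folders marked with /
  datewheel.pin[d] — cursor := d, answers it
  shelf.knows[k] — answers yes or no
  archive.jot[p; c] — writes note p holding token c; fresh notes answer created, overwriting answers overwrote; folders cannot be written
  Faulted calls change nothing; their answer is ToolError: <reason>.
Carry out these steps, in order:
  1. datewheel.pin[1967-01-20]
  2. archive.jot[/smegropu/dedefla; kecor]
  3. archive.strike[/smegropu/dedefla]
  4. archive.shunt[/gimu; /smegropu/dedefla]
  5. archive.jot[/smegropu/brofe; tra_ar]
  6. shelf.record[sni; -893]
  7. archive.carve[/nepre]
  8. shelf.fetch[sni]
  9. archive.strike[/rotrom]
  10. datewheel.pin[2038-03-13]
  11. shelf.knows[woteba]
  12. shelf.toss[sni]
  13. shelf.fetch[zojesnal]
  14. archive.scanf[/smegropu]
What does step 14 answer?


Answer: [brofe, dedefla]

Derivation:
→ datewheel.pin(d=1967-01-20)
← 1967-01-20
→ archive.jot(p=/smegropu/dedefla, c=kecor)
← created
→ archive.strike(p=/smegropu/dedefla)
← ok
→ archive.shunt(s=/gimu, d=/smegropu/dedefla)
← ok
→ archive.jot(p=/smegropu/brofe, c=tra_ar)
← created
→ shelf.record(k=sni, v=-893)
← nil
→ archive.carve(p=/nepre)
← ok
→ shelf.fetch(k=sni)
← -893
→ archive.strike(p=/rotrom)
← ok
→ datewheel.pin(d=2038-03-13)
← 2038-03-13
→ shelf.knows(k=woteba)
← no
→ shelf.toss(k=sni)
← -893
→ shelf.fetch(k=zojesnal)
← -425
→ archive.scanf(p=/smegropu)
← [brofe, dedefla]
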